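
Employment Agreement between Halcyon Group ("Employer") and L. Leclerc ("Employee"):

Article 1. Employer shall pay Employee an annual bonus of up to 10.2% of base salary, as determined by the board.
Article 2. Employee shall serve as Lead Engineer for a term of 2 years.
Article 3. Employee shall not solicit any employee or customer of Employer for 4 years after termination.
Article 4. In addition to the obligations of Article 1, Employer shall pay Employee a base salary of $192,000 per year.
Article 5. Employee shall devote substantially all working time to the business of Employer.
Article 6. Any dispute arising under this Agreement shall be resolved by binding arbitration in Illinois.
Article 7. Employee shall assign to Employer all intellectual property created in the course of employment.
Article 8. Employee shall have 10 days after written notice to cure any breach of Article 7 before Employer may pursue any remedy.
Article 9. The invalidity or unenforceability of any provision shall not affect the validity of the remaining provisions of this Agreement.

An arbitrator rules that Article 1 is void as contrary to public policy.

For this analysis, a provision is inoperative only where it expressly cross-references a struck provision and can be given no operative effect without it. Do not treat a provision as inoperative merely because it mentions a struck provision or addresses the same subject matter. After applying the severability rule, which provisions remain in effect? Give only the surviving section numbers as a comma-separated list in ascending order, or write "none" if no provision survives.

Article 1 is struck. Although Article 4 refers to Article 1, its operative terms do not depend on Article 1, so it remains in effect. No other provision's operative terms depend on Article 1. Under the severability clause in Article 9, the remaining provisions continue in force. That leaves Article 2, Article 3, Article 4, Article 5, Article 6, Article 7, Article 8, and Article 9 in effect.

2, 3, 4, 5, 6, 7, 8, 9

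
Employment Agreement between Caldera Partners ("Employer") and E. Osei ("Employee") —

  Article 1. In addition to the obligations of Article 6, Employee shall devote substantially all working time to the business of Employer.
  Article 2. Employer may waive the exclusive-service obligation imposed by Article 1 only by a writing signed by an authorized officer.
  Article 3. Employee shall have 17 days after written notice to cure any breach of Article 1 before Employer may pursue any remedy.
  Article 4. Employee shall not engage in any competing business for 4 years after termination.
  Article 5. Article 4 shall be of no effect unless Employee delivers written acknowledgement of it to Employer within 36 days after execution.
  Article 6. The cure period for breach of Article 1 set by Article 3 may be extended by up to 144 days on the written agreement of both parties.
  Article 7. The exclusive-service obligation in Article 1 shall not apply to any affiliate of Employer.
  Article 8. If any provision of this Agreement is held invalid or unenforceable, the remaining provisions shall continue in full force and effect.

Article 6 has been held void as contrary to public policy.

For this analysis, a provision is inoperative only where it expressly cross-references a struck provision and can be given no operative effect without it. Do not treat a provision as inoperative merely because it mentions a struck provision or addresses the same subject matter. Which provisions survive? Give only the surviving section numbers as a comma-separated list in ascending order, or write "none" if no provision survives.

1, 2, 3, 4, 5, 7, 8

Article 6 is struck. Article 1 mentions Article 6 but its own obligation stands independently of Article 6, so Article 1 is not affected. No other provision's operative terms depend on Article 6. Article 8 is a severability clause and preserves every provision that can still be given independent effect. Article 1, Article 2, Article 3, Article 4, Article 5, Article 7, and Article 8 remain in effect.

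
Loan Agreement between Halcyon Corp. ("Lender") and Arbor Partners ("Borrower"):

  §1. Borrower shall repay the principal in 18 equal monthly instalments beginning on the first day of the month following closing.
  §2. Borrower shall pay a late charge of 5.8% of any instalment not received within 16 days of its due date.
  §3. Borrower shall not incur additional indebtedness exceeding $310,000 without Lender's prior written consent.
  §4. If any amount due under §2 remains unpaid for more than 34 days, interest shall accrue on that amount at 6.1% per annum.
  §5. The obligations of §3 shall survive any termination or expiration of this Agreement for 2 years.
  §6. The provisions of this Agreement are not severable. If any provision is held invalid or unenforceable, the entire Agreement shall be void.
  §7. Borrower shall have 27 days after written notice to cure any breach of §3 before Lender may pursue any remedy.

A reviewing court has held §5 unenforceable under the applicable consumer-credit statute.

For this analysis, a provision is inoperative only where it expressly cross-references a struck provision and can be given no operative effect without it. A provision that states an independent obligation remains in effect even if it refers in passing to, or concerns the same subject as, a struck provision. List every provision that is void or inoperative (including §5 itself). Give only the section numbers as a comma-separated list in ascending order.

1, 2, 3, 4, 5, 6, 7

§5 is struck. Nothing else in the Agreement is defined by reference to §5. §6 provides that the Agreement is not severable, so the invalidity of any one provision voids the entire Agreement. No provision of the Agreement survives.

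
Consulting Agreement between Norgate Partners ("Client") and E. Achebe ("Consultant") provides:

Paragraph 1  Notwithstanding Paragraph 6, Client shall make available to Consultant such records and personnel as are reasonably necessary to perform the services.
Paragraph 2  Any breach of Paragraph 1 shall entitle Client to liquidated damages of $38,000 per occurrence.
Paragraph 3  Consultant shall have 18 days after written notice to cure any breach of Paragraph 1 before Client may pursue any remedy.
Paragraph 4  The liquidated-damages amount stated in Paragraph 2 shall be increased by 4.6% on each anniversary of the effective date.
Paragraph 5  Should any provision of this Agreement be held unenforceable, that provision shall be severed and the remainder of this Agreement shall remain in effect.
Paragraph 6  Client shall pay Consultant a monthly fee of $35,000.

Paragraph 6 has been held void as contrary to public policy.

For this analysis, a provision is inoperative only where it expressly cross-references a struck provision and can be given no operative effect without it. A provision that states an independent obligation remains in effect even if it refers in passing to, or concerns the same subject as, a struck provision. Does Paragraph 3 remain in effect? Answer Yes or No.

Paragraph 6 is struck. Paragraph 1 mentions Paragraph 6 but its own obligation stands independently of Paragraph 6, so Paragraph 1 is not affected. No other provision's operative terms depend on Paragraph 6. Paragraph 5 is a severability clause and preserves every provision that can still be given independent effect. The provisions still in force are Paragraph 1, Paragraph 2, Paragraph 3, Paragraph 4, and Paragraph 5. Paragraph 3 is among the surviving provisions, so the answer is yes.

Yes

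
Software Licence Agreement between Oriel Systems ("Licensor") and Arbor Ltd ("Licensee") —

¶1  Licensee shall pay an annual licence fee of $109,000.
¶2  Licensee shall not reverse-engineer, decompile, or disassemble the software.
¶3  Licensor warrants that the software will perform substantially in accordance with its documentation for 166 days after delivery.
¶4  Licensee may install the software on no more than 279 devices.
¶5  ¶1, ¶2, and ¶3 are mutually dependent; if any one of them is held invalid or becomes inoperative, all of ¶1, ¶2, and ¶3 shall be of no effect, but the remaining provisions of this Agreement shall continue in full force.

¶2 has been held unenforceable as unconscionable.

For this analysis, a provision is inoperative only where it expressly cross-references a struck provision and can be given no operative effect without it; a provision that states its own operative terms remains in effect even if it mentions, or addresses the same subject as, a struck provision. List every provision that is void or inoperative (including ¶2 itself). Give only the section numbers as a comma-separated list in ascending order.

1, 2, 3

¶2 is struck. Nothing else in the Agreement is defined by reference to ¶2. ¶5 declares ¶1, ¶2, and ¶3 mutually dependent; since one of them has fallen, all of them are of no effect. That brings down ¶1 and ¶3 as well. The remainder continues in force under ¶5. ¶4 and ¶5 remain in effect.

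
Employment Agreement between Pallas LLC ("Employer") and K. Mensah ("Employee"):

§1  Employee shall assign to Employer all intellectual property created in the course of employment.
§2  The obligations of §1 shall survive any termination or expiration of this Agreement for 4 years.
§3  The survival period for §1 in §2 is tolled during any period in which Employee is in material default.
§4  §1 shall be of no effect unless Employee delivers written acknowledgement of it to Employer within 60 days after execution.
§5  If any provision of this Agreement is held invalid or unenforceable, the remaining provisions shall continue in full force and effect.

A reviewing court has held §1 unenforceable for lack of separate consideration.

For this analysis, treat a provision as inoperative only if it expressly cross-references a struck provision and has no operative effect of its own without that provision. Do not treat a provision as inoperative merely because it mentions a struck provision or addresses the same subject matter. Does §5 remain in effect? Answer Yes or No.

§1 is struck. §2 merely fixes the survival period for §1; with §1 gone it has nothing to operate on and falls away. The only function of §4 is the acknowledgement condition for §1, so it cannot stand once §1 is removed. §3 operates only by reference to §2, so it falls with §2. §5 is a severability clause and preserves every provision that can still be given independent effect. Only §5 remains in effect. §5 is among the surviving provisions, so the answer is yes.

Yes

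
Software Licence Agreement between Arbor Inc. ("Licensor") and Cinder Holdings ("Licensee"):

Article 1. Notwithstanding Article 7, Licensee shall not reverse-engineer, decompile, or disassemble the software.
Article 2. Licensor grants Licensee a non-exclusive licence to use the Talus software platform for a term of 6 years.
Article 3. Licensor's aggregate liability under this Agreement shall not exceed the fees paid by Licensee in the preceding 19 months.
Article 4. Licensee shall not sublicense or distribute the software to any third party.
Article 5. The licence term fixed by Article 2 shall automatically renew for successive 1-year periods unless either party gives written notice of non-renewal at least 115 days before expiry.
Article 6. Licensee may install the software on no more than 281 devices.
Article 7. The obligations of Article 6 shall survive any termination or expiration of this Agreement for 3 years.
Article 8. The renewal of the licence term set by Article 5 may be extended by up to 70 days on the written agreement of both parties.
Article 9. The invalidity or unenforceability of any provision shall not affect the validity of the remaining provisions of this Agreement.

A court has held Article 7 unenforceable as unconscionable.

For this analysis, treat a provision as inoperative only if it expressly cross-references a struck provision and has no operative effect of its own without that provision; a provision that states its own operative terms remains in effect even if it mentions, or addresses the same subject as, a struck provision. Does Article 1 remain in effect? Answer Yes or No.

Article 7 is struck. Article 1 mentions Article 7 but its own obligation stands independently of Article 7, so Article 1 is not affected. No other provision's operative terms depend on Article 7. Under the severability clause in Article 9, the remaining provisions continue in force. That leaves Article 1, Article 2, Article 3, Article 4, Article 5, Article 6, Article 8, and Article 9 in effect. Article 1 is among the surviving provisions, so the answer is yes.

Yes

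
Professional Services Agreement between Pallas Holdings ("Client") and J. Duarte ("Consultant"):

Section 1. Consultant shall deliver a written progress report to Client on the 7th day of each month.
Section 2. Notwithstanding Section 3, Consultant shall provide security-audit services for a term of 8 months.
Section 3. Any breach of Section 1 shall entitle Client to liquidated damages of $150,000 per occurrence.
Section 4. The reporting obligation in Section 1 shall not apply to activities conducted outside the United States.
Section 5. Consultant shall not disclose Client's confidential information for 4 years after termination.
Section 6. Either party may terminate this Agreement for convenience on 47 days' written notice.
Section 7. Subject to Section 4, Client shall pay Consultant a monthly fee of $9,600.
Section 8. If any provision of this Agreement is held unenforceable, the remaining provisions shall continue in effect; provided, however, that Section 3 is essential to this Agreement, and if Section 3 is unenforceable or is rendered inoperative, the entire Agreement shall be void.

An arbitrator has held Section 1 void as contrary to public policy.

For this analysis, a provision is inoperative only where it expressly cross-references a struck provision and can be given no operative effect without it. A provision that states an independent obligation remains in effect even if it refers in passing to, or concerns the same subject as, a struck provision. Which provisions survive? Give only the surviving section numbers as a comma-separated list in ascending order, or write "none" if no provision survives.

Section 1 is struck. Section 3 does nothing except set the liquidated-damages amount by reference to Section 1; with Section 1 gone it has no independent effect and is inoperative. The whole of Section 4 is the carve-out from the reporting obligation, defined by reference to Section 1, so Section 4 cannot stand once Section 1 is removed. Section 8 makes Section 3 an essential term, and Section 3 has been rendered inoperative by the cascade; under Section 8, the entire Agreement is therefore void. No provision of the Agreement survives.

none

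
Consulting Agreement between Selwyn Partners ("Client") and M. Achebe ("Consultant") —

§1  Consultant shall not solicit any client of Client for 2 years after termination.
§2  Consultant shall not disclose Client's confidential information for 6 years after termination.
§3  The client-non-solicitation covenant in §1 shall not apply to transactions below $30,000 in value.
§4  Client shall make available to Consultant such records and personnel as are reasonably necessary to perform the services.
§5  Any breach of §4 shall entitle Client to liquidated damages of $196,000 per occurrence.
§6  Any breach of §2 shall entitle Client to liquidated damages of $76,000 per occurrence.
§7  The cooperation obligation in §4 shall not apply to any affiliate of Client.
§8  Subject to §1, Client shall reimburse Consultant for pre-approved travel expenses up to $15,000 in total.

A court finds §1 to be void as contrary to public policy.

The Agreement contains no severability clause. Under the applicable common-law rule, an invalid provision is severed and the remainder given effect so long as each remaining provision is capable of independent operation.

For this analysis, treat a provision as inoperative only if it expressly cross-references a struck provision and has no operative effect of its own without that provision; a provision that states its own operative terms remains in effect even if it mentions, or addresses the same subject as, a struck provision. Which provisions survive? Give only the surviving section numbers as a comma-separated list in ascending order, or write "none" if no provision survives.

§1 is struck. §3 does nothing except set the carve-out from the client-non-solicitation covenant by reference to §1; with §1 gone it has no independent effect and is inoperative. Although §8 refers to §1, its operative terms do not depend on §1, so it remains in effect. With no severability clause, the stated default rule severs what cannot stand and enforces each remaining provision that can operate on its own. That leaves §2, §4, §5, §6, §7, and §8 in effect.

2, 4, 5, 6, 7, 8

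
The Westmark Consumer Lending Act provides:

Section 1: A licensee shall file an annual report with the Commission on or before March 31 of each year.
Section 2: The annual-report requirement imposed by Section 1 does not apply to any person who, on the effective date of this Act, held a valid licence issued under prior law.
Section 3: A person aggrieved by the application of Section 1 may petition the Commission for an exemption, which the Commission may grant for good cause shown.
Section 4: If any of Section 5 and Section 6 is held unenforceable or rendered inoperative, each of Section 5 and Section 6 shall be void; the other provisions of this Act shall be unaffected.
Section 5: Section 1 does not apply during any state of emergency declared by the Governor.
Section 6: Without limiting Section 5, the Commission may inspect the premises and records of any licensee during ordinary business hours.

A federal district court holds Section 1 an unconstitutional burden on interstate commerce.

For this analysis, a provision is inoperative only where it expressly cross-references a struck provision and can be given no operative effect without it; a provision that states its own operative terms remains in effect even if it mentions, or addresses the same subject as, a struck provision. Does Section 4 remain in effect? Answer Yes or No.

Yes

Section 1 is struck. Section 2 has no operative effect of its own apart from Section 1 and is therefore inoperative. Section 3 merely fixes the exemption procedure for Section 1; with Section 1 gone it has nothing to operate on and falls away. Section 5 merely fixes the emergency suspension of Section 1; with Section 1 gone it has nothing to operate on and falls away. Section 4 declares Section 5 and Section 6 mutually dependent; since one of them has fallen, all of them are of no effect. That brings down Section 6 as well. The remainder continues in force under Section 4. Only Section 4 remains in effect. Section 4 is among the surviving provisions, so the answer is yes.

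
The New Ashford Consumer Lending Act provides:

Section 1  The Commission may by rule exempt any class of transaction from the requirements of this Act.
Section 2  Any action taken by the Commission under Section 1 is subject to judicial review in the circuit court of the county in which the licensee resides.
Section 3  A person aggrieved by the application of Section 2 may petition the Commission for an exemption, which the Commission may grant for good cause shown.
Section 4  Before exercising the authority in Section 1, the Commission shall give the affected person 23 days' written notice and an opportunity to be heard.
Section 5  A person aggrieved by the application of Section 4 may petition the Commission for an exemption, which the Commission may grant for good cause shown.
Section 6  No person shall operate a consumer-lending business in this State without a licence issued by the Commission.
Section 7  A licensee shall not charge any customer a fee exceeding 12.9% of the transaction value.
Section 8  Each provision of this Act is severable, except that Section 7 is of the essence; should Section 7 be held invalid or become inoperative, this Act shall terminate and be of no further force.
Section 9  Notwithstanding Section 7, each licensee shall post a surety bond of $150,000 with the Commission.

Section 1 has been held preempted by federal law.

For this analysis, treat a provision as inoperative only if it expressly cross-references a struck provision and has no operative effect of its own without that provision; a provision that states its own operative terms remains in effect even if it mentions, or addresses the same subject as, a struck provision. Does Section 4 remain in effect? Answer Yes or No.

No

Section 1 is struck. Section 2 operates only by reference to Section 1, so it falls with Section 1. Section 4 merely fixes the notice-and-hearing requirement for Section 1; with Section 1 gone it has nothing to operate on and falls away. Section 3 merely fixes the exemption procedure for Section 2; with Section 2 gone it has nothing to operate on and falls away. The only function of Section 5 is the exemption procedure for Section 4, so it cannot stand once Section 4 is removed. Section 8 makes Section 7 an essential term, but Section 7 is unaffected, so the severability proviso in Section 8 preserves the remaining provisions. That leaves Section 6, Section 7, Section 8, and Section 9 in effect. Section 4 is among the inoperative provisions, so the answer is no.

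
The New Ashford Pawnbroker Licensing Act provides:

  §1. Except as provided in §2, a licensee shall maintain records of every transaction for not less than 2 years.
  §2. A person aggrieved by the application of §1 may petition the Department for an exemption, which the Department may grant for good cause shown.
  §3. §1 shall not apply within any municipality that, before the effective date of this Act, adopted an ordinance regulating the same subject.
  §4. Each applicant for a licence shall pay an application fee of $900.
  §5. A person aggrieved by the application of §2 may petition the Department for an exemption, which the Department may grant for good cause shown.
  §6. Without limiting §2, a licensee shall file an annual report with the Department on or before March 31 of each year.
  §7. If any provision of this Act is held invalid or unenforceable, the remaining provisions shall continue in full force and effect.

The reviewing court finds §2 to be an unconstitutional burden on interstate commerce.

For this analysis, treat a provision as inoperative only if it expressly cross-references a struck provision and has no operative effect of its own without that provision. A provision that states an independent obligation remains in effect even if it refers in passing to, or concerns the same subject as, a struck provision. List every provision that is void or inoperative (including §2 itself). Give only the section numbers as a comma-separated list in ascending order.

2, 5

§2 is struck. §5 operates only by reference to §2, so it falls with §2. §1 mentions §2 but its own obligation stands independently of §2, so §1 is not affected. §6 mentions §2 but its own obligation stands independently of §2, so §6 is not affected. §7 is a severability clause and preserves every provision that can still be given independent effect. The provisions still in force are §1, §3, §4, §6, and §7.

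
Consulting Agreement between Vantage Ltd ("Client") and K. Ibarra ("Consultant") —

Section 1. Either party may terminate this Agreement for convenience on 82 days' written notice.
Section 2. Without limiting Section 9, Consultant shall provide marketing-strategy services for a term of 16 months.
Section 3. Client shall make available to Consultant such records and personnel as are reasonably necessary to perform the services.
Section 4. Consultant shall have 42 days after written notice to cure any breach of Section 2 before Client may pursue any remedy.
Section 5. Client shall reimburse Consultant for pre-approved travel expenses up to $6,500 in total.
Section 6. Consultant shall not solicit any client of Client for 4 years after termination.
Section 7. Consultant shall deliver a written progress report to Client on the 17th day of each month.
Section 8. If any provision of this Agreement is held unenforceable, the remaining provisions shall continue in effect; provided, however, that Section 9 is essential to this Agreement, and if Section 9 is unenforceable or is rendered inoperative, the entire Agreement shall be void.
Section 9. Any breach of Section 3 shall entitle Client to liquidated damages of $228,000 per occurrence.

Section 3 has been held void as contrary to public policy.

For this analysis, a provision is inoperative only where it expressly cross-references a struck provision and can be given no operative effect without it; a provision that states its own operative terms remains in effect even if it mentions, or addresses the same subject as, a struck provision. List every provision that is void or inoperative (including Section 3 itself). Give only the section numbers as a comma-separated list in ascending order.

1, 2, 3, 4, 5, 6, 7, 8, 9

Section 3 is struck. Section 9 operates only by reference to Section 3, so it falls with Section 3. Section 8 makes Section 9 an essential term, and Section 9 has been rendered inoperative by the cascade; under Section 8, the entire Agreement is therefore void. No provision of the Agreement survives.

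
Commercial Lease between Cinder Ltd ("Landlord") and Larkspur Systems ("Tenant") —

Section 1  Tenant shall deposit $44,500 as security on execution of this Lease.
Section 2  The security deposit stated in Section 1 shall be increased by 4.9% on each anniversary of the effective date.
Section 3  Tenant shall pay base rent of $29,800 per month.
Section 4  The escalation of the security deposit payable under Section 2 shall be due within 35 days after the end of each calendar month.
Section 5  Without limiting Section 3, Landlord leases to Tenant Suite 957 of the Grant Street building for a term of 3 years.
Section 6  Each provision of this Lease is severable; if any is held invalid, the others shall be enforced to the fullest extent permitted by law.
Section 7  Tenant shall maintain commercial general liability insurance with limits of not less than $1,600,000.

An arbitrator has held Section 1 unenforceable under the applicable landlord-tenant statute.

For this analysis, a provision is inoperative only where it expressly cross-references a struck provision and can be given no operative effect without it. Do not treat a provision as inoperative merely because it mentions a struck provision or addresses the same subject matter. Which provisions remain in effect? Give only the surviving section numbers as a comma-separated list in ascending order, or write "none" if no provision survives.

3, 5, 6, 7

Section 1 is struck. The whole of Section 2 is the escalation of the security deposit, defined by reference to Section 1, so Section 2 cannot stand once Section 1 is removed. Section 4 does nothing except set the payment deadline for the escalation of the security deposit by reference to Section 2; with Section 2 gone it has no independent effect and is inoperative. Under the severability clause in Section 6, the remaining provisions continue in force. That leaves Section 3, Section 5, Section 6, and Section 7 in effect.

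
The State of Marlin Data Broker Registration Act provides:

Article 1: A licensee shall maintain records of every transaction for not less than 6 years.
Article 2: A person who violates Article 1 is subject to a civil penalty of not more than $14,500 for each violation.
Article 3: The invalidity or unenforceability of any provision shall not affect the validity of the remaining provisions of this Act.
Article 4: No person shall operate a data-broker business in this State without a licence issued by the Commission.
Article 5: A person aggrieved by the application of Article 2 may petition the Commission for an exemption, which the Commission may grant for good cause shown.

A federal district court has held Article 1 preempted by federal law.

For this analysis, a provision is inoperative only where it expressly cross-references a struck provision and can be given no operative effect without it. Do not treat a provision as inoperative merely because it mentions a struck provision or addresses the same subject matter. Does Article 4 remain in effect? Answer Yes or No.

Yes

Article 1 is struck. The only function of Article 2 is the civil penalty for violating Article 1, so it cannot stand once Article 1 is removed. The only function of Article 5 is the exemption procedure for Article 2, so it cannot stand once Article 2 is removed. Article 3 is a severability clause and preserves every provision that can still be given independent effect. The provisions still in force are Article 3 and Article 4. Article 4 is among the surviving provisions, so the answer is yes.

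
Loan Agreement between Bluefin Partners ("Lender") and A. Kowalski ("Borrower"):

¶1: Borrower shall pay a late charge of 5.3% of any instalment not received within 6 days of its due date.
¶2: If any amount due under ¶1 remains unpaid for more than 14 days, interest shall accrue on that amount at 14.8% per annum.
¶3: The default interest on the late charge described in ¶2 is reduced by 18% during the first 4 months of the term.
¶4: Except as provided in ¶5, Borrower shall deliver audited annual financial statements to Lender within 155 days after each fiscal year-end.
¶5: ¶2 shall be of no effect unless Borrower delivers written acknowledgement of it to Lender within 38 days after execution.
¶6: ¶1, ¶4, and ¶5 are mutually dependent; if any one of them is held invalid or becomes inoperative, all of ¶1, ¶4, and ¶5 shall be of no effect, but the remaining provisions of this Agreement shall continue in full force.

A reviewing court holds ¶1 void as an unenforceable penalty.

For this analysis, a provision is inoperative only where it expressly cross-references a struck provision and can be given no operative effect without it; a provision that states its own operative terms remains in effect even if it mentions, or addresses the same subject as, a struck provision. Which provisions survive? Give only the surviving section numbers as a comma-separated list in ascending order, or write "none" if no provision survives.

¶1 is struck. ¶2 has no operative effect of its own apart from ¶1 and is therefore inoperative. ¶3 operates only by reference to ¶2, so it falls with ¶2. ¶5 operates only by reference to ¶2, so it falls with ¶2. ¶6 declares ¶1, ¶4, and ¶5 mutually dependent; since one of them has fallen, all of them are of no effect. That brings down ¶4 as well. The remainder continues in force under ¶6. Only ¶6 remains in effect.

6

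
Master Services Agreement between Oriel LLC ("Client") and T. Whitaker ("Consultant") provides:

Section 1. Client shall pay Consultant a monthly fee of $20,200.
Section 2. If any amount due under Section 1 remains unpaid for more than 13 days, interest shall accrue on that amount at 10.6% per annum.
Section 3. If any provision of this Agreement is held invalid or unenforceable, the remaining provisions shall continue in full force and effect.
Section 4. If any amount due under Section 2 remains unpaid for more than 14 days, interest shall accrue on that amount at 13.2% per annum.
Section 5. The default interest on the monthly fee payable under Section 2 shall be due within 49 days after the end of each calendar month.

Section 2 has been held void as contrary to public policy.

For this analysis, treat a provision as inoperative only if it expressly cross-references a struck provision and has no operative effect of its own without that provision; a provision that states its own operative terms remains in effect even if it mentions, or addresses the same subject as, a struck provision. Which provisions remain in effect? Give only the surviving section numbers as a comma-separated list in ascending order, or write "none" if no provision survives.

Section 2 is struck. Section 4 has no operative effect of its own apart from Section 2 and is therefore inoperative. Section 5 has no operative effect of its own apart from Section 2 and is therefore inoperative. Section 3 is a severability clause and preserves every provision that can still be given independent effect. The provisions still in force are Section 1 and Section 3.

1, 3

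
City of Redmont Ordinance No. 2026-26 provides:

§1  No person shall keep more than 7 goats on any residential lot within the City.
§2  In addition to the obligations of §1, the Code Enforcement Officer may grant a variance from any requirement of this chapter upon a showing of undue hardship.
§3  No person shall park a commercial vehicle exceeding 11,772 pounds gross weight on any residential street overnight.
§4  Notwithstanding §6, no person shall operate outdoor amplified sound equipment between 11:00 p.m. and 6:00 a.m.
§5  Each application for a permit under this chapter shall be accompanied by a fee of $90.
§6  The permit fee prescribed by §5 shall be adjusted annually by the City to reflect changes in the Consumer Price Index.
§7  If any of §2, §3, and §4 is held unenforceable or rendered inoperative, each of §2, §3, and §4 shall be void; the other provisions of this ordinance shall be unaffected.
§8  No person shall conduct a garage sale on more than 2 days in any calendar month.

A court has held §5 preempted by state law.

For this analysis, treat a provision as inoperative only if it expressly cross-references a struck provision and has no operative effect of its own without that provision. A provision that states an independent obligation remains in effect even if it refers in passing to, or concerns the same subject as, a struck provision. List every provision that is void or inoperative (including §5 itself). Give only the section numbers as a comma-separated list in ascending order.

5, 6

§5 is struck. §6 does nothing except set the indexation of the permit fee by reference to §5; with §5 gone it has no independent effect and is inoperative. §4 mentions §6 but its own obligation stands independently of §6, so §4 is not affected. §7 ties §2, §3, and §4 together, but none of those is affected here; the remaining provisions continue in force under §7. That leaves §1, §2, §3, §4, §7, and §8 in effect.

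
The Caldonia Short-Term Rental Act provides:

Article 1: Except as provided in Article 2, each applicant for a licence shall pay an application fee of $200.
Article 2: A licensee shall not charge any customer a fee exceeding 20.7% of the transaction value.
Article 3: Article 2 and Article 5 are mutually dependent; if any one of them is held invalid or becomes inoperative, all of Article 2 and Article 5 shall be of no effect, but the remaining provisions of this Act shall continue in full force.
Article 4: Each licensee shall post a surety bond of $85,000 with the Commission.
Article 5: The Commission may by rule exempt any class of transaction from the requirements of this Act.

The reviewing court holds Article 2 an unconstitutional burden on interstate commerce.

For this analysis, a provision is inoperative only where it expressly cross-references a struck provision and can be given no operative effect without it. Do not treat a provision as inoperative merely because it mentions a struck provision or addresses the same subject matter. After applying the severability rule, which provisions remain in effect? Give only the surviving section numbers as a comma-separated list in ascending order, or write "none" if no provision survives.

Article 2 is struck. Article 1 mentions Article 2 but its own obligation stands independently of Article 2, so Article 1 is not affected. Nothing else in the Act is defined by reference to Article 2. Article 3 declares Article 2 and Article 5 mutually dependent; since one of them has fallen, all of them are of no effect. That brings down Article 5 as well. The remainder continues in force under Article 3. The provisions still in force are Article 1, Article 3, and Article 4.

1, 3, 4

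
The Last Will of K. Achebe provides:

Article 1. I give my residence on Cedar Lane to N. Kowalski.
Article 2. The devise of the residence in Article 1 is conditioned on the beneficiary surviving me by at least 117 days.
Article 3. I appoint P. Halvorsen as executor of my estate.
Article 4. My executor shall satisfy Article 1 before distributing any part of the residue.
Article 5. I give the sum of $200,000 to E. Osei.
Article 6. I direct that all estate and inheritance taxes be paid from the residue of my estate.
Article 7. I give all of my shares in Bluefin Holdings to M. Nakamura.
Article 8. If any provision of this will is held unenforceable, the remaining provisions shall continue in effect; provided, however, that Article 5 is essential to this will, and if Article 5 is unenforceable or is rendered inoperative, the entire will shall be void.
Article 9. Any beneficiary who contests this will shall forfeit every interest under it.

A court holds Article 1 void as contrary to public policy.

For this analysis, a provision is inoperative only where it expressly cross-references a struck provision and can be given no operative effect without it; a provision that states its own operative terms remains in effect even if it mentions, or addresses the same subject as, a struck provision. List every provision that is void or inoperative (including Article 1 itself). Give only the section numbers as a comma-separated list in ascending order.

1, 2, 4

Article 1 is struck. Article 2 merely fixes the survivorship condition on Article 1; with Article 1 gone it has nothing to operate on and falls away. Article 4 has no operative effect of its own apart from Article 1 and is therefore inoperative. Article 8 makes Article 5 an essential term, but Article 5 is unaffected, so the severability proviso in Article 8 preserves the remaining provisions. The provisions still in force are Article 3, Article 5, Article 6, Article 7, Article 8, and Article 9.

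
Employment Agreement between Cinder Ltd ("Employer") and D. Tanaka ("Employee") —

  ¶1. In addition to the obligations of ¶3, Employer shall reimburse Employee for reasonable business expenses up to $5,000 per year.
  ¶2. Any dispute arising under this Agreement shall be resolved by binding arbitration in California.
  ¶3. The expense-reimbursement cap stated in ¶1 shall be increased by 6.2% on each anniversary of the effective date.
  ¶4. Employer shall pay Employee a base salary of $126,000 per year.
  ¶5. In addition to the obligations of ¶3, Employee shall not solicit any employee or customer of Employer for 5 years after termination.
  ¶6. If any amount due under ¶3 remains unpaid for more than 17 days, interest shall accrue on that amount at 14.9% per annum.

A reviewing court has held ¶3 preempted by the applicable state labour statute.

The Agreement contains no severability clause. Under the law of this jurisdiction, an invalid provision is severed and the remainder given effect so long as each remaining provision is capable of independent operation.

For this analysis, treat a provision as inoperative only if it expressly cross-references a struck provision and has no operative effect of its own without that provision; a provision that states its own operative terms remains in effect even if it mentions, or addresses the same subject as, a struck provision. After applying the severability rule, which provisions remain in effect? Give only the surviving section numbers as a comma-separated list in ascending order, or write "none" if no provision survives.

1, 2, 4, 5

¶3 is struck. ¶6 has no operative effect of its own apart from ¶3 and is therefore inoperative. ¶1 mentions ¶3 but its own obligation stands independently of ¶3, so ¶1 is not affected. ¶5 mentions ¶3 but its own obligation stands independently of ¶3, so ¶5 is not affected. With no severability clause, the stated default rule severs what cannot stand and enforces each remaining provision that can operate on its own. The provisions still in force are ¶1, ¶2, ¶4, and ¶5.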